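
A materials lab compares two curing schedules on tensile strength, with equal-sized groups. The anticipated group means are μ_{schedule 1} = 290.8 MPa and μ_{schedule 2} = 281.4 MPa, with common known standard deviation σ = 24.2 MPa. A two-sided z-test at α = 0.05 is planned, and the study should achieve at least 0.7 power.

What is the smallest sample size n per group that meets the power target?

Standardized effect: d = |μ_{schedule 1} − μ_{schedule 2}| / σ = |290.8 − 281.4| / 24.2 = 0.3884
Set Φ(δ − 1.960) = 0.7; then δ − 1.960 = Φ⁻¹(0.7) = 0.524, giving δ = 2.484.
(For δ > 0 the lower-tail rejection region contributes negligibly to power, so the one-term inversion is standard.)
δ = d·√(n/2) ⇒ n = 2(δ/d)² = 2 × (2.484 / 0.3884)² = 81.82.
Rounding up, n = 82 per group.

n = 82 per group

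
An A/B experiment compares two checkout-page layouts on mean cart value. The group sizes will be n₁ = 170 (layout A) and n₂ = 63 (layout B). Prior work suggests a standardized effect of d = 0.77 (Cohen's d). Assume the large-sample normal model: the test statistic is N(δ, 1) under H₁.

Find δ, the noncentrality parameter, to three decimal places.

δ ≈ 5.220

δ = d / √(1/n₁ + 1/n₂) = 0.77 / √(1/170 + 1/63) = 5.2204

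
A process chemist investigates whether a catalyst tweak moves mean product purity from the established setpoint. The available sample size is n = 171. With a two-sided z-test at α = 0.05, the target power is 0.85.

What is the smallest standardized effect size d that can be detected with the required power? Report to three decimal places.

d ≈ 0.229

Need Φ(δ − 1.960) = 0.85, so δ = 1.960 + 1.036 = 2.996.
(Lower-tail contribution to power is negligible for δ > 0.)
δ = d·√n ⇒ d = δ/√n = 2.996/√171 = 0.2291.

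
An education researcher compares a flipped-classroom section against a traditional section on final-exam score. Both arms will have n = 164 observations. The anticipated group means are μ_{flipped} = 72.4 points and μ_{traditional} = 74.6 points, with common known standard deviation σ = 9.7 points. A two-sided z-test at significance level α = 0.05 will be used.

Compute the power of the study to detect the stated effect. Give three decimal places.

Power ≈ 0.537

Standardized effect: d = |μ_{flipped} − μ_{traditional}| / σ = |72.4 − 74.6| / 9.7 = 0.2268
Noncentrality parameter: δ = d·√(n/2) = 0.2268 × √(164/2) = 2.0538
Critical value for a two-sided test at α = 0.05: z_{α/2} = 1.960.
Power = Φ(δ − 1.960) + Φ(−δ − 1.960) = Φ(0.094) + Φ(-4.014) = 0.5374 + 0.0000 = 0.5374.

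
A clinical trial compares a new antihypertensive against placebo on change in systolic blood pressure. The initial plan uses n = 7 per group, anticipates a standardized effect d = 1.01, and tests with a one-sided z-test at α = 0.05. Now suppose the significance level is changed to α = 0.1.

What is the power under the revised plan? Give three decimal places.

Power ≈ 0.728

δ = d·√(n/2) = 1.01 × √(7/2) = 1.8895 (unchanged). New critical value: z_{0.1} = 1.282.
Revised power = Φ(δ − 1.282) = Φ(0.608) = 0.7284.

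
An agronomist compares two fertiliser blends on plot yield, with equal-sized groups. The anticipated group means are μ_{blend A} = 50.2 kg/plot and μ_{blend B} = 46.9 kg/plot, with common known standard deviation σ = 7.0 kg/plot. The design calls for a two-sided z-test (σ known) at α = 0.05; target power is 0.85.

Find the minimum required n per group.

Standardized effect: d = |μ_{blend A} − μ_{blend B}| / σ = |50.2 − 46.9| / 7.0 = 0.4714
For power 0.85 need Φ(δ − z_{0.025}) = 0.85, so δ = z_{0.025} + z_{0.15} = 1.960 + 1.036 = 2.996.
(The Φ(−δ − z_{α/2}) term is vanishingly small for δ > 0 and is dropped in the standard sample-size formula.)
δ = d·√(n/2) ⇒ n = 2(δ/d)² = 2 × (2.996 / 0.4714)² = 80.80.
Rounding up, n = 81 per group.

n = 81 per group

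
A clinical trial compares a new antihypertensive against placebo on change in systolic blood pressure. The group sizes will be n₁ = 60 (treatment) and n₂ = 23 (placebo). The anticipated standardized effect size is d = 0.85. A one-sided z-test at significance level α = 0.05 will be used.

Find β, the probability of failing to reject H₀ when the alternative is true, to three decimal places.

Noncentrality parameter: δ = d / √(1/n₁ + 1/n₂) = 0.85 / √(1/60 + 1/23) = 3.4659
One-sided α = 0.05 → critical value z_{0.05} = 1.645.
Power = Φ(δ − 1.645) = Φ(1.821) = 0.9657.
Type II error: β = 1 − power = 1 − 0.9657 = 0.0343.

β ≈ 0.034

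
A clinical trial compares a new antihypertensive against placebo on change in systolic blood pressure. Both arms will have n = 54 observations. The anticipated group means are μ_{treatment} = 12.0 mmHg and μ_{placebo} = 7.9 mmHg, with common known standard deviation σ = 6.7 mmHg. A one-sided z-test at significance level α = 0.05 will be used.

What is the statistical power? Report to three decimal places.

Standardized effect: d = |μ_{treatment} − μ_{placebo}| / σ = |12.0 − 7.9| / 6.7 = 0.6119
Noncentrality parameter: δ = d·√(n/2) = 0.6119 × √(54/2) = 3.1797
One-sided α = 0.05 → critical value z_{0.05} = 1.645.
Power = P(Z > 1.645 − δ) = Φ(1.535) = 0.9376.

Power ≈ 0.938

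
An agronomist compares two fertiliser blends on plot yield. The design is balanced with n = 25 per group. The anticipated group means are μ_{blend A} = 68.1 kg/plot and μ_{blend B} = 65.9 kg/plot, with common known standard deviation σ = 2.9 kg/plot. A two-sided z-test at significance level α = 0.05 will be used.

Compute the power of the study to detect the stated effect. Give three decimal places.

Standardized effect: d = |μ_{blend A} − μ_{blend B}| / σ = |68.1 − 65.9| / 2.9 = 0.7586
Noncentrality parameter: δ = d·√(n/2) = 0.7586 × √(25/2) = 2.6821
Two-sided α = 0.05 → critical value z_{0.025} = 1.960.
Power = Φ(δ − 1.960) + Φ(−δ − 1.960) = Φ(0.722) + Φ(-4.642) = 0.7649 + 0.0000 = 0.7649.

Power ≈ 0.765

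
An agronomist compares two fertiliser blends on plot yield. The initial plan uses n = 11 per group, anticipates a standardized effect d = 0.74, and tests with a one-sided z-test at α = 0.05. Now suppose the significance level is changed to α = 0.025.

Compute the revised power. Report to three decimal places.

δ = d·√(n/2) = 0.74 × √(11/2) = 1.7355 (unchanged). New critical value: z_{0.025} = 1.960.
Revised power = Φ(δ − 1.960) = Φ(-0.225) = 0.4112.

Power ≈ 0.411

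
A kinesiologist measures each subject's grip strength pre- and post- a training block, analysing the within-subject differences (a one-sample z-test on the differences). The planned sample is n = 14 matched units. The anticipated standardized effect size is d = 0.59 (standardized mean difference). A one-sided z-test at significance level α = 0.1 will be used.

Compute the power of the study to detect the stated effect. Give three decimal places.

Noncentrality parameter: δ = d·√n = 0.59 × √14 = 2.2076
Critical value for a one-sided test at α = 0.1: z_α = 1.282.
Power = P(Z > 1.282 − δ) = Φ(0.926) = 0.8228.

Power ≈ 0.823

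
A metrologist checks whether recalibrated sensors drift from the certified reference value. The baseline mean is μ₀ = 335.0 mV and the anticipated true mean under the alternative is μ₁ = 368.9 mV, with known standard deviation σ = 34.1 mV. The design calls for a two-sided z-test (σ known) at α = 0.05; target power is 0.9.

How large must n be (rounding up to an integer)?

n = 11

Standardized effect: d = |μ₁ − μ₀| / σ = |368.9 − 335.0| / 34.1 = 0.9941
Set Φ(δ − 1.960) = 0.9; then δ − 1.960 = Φ⁻¹(0.9) = 1.282, giving δ = 3.242.
(The Φ(−δ − z_{α/2}) term is vanishingly small for δ > 0 and is dropped in the standard sample-size formula.)
δ = d·√n ⇒ n = (δ/d)² = (3.242 / 0.9941)² = 10.63.
Round up to the next whole unit.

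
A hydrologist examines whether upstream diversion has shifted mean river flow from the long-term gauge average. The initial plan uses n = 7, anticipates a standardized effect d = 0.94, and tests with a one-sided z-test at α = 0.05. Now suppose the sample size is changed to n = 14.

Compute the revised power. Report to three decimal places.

Power ≈ 0.969

With n = 14: δ = d·√n = 0.94 × √14 = 3.5172. Critical value z_{0.05} = 1.645.
Revised power = P(Z > 1.645 − δ) = Φ(1.872) = 0.9694.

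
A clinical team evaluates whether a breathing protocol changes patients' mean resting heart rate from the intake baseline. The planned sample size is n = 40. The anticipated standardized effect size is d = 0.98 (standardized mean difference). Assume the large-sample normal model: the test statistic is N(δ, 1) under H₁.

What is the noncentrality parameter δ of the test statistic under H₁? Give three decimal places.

δ ≈ 6.198

The noncentrality parameter scales effect size by the design's sample-size factor: δ = d·√n = 0.98 × √40 = 6.1981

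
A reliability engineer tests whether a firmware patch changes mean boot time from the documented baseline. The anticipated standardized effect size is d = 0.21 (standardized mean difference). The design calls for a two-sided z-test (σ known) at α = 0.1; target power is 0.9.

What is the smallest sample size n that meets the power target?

n = 195

For power 0.9 need Φ(δ − z_{0.05}) = 0.9, so δ = z_{0.05} + z_{0.10} = 1.645 + 1.282 = 2.926.
(Ignoring the negligible lower-tail rejection probability gives the usual closed-form inversion.)
δ = d·√n ⇒ n = (δ/d)² = (2.926 / 0.21)² = 194.19.
Rounding up, n = 195.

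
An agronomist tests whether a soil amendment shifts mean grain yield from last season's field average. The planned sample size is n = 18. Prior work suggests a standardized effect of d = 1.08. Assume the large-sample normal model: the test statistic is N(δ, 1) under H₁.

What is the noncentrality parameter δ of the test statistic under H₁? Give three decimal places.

δ = d·√n = 1.08 × √18 = 4.5821

δ ≈ 4.582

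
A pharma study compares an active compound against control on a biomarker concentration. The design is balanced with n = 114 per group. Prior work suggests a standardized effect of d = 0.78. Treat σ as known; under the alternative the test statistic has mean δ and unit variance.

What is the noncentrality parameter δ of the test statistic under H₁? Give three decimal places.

δ = d·√(n/2) = 0.78 × √(114/2) = 5.8889

δ ≈ 5.889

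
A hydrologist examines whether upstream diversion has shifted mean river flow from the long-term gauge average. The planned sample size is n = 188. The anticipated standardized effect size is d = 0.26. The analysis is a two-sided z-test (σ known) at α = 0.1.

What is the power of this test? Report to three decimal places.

Noncentrality parameter: δ = d·√n = 0.26 × √188 = 3.5649
Critical value for a two-sided test at α = 0.1: z_{α/2} = 1.645.
Power = Φ(δ − 1.645) + Φ(−δ − 1.645) = Φ(1.920) + Φ(-5.210) = 0.9726 + 0.0000 = 0.9726.

Power ≈ 0.973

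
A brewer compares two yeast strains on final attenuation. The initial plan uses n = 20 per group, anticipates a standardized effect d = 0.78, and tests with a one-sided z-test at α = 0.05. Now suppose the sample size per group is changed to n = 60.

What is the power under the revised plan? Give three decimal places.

With n = 60 per group: δ = d·√(n/2) = 0.78 × √(60/2) = 4.2722. Critical value z_{0.05} = 1.645.
Revised power = Φ(δ − 1.645) = Φ(2.627) = 0.9957.

Power ≈ 0.996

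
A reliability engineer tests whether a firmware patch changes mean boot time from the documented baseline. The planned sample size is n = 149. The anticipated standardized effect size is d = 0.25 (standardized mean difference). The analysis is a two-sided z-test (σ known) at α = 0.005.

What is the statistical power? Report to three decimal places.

Power ≈ 0.597

Noncentrality parameter: δ = d·√n = 0.25 × √149 = 3.0516
Critical value for a two-sided test at α = 0.005: z_{α/2} = 2.807.
Power = Φ(δ − 2.807) + Φ(−δ − 2.807) = Φ(0.245) + Φ(-5.859) = 0.5966 + 0.0000 = 0.5966.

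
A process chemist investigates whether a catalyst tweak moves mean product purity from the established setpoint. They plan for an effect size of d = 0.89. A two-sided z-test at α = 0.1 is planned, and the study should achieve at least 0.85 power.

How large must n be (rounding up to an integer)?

For power 0.85 need Φ(δ − z_{0.05}) = 0.85, so δ = z_{0.05} + z_{0.15} = 1.645 + 1.036 = 2.681.
(For δ > 0 the lower-tail rejection region contributes negligibly to power, so the one-term inversion is standard.)
δ = d·√n ⇒ n = (δ/d)² = (2.681 / 0.89)² = 9.08.
Round up to the next whole unit.

n = 10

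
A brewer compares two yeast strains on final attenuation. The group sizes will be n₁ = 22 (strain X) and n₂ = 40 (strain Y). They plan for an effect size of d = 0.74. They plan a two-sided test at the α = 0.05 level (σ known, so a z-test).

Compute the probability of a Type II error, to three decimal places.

Noncentrality parameter: λ = d / √(1/n₁ + 1/n₂) = 0.74 / √(1/22 + 1/40) = 2.7879
Two-sided α = 0.05 → critical value z_{0.025} = 1.960.
Power = Φ(λ − 1.960) + Φ(−λ − 1.960) = Φ(0.828) + Φ(-4.748) = 0.7961 + 0.0000 = 0.7961.
Type II error: β = 1 − power = 1 − 0.7961 = 0.2039.

β ≈ 0.204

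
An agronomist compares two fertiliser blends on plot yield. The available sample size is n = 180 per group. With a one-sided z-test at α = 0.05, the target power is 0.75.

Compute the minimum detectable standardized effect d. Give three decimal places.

Required noncentrality: δ = z_{0.05} + z_{0.25} = 1.645 + 0.674 = 2.319.
δ = d·√(n/2) ⇒ d = δ/√(n/2) = 2.319/√(180/2) = 0.2445.

d ≈ 0.244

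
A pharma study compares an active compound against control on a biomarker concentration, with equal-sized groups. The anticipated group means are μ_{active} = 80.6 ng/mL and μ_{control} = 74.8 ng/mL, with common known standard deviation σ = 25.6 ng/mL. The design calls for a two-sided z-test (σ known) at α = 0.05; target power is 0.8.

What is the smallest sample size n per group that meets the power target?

Standardized effect: d = |μ_{active} − μ_{control}| / σ = |80.6 − 74.8| / 25.6 = 0.2266
For power 0.8 need Φ(δ − z_{0.025}) = 0.8, so δ = z_{0.025} + z_{0.20} = 1.960 + 0.842 = 2.802.
(For δ > 0 the lower-tail rejection region contributes negligibly to power, so the one-term inversion is standard.)
δ = d·√(n/2) ⇒ n = 2(δ/d)² = 2 × (2.802 / 0.2266)² = 305.82.
Round up to the next whole unit.

n = 306 per group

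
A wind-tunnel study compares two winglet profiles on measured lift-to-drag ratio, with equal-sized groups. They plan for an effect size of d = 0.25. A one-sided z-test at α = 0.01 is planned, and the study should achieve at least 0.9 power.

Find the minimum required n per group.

n = 417 per group

Set Φ(δ − 2.326) = 0.9; then δ − 2.326 = Φ⁻¹(0.9) = 1.282, giving δ = 3.608.
δ = d·√(n/2) ⇒ n = 2(δ/d)² = 2 × (3.608 / 0.25)² = 416.54.
Round up to the next whole unit.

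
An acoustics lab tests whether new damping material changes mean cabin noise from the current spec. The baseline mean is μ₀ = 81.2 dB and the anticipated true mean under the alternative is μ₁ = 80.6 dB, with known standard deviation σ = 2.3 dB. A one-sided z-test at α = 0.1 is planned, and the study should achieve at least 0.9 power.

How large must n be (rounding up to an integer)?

Standardized effect: d = |μ₁ − μ₀| / σ = |80.6 − 81.2| / 2.3 = 0.2609
For power 0.9 need Φ(δ − z_{0.1}) = 0.9, so δ = z_{0.1} + z_{0.10} = 1.282 + 1.282 = 2.563.
δ = d·√n ⇒ n = (δ/d)² = (2.563 / 0.2609)² = 96.54.
Rounding up, n = 97.

n = 97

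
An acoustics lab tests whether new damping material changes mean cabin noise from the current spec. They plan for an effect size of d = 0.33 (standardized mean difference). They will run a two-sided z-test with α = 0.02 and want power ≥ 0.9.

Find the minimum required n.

Set Φ(δ − 2.326) = 0.9; then δ − 2.326 = Φ⁻¹(0.9) = 1.282, giving δ = 3.608.
(For δ > 0 the lower-tail rejection region contributes negligibly to power, so the one-term inversion is standard.)
δ = d·√n ⇒ n = (δ/d)² = (3.608 / 0.33)² = 119.53.
Rounding up, n = 120.

n = 120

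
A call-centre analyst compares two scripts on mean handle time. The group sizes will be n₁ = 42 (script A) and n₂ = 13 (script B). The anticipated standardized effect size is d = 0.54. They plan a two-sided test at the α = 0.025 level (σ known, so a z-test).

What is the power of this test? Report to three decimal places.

Noncentrality parameter: δ = d / √(1/n₁ + 1/n₂) = 0.54 / √(1/42 + 1/13) = 1.7014
Two-sided α = 0.025 → critical value z_{0.0125} = 2.241.
Power = Φ(δ − 2.241) + Φ(−δ − 2.241) = Φ(-0.540) + Φ(-3.943) = 0.2946 + 0.0000 = 0.2946.

Power ≈ 0.295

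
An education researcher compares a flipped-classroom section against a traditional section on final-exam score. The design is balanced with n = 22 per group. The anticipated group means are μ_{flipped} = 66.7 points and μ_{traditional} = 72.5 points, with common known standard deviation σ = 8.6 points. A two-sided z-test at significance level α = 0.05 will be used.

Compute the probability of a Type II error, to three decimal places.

Standardized effect: d = |μ_{flipped} − μ_{traditional}| / σ = |66.7 − 72.5| / 8.6 = 0.6744
Noncentrality parameter: δ = d·√(n/2) = 0.6744 × √(22/2) = 2.2368
Two-sided α = 0.05 → critical value z_{0.025} = 1.960.
Power = Φ(δ − 1.960) + Φ(−δ − 1.960) = Φ(0.277) + Φ(-4.197) = 0.6090 + 0.0000 = 0.6091.
Type II error: β = 1 − power = 1 − 0.6091 = 0.3909.

β ≈ 0.391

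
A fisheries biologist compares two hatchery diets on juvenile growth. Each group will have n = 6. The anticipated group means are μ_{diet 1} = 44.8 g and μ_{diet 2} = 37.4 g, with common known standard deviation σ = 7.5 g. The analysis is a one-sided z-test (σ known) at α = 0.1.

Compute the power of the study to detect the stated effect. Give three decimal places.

Standardized effect: d = |μ_{diet 1} − μ_{diet 2}| / σ = |44.8 − 37.4| / 7.5 = 0.9867
Noncentrality parameter: δ = d·√(n/2) = 0.9867 × √(6/2) = 1.7090
Critical value for a one-sided test at α = 0.1: z_α = 1.282.
Power = Φ(δ − 1.282) = Φ(0.427) = 0.6655.

Power ≈ 0.665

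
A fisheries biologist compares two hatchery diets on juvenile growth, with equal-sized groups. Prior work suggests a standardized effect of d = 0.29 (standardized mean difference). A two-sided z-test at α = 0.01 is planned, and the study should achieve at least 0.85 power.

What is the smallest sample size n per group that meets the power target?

n = 311 per group

For power 0.85 need Φ(δ − z_{0.005}) = 0.85, so δ = z_{0.005} + z_{0.15} = 2.576 + 1.036 = 3.612.
(The Φ(−δ − z_{α/2}) term is vanishingly small for δ > 0 and is dropped in the standard sample-size formula.)
δ = d·√(n/2) ⇒ n = 2(δ/d)² = 2 × (3.612 / 0.29)² = 310.31.
Rounding up, n = 311 per group.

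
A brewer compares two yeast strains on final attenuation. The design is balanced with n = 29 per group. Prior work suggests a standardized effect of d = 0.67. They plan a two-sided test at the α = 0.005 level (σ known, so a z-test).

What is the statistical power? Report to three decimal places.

Noncentrality parameter: δ = d·√(n/2) = 0.67 × √(29/2) = 2.5513
Two-sided α = 0.005 → critical value z_{0.0025} = 2.807.
Power = Φ(δ − 2.807) + Φ(−δ − 2.807) = Φ(-0.256) + Φ(-5.358) = 0.3991 + 0.0000 = 0.3991.

Power ≈ 0.399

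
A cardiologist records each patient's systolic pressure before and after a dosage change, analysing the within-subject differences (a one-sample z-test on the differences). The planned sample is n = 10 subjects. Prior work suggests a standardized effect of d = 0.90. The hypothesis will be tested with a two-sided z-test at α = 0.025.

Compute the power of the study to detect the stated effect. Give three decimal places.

Power ≈ 0.727

Noncentrality parameter: δ = d·√n = 0.90 × √10 = 2.8460
Two-sided α = 0.025 → critical value z_{0.0125} = 2.241.
Power = Φ(δ − 2.241) + Φ(−δ − 2.241) = Φ(0.605) + Φ(-5.087) = 0.7273 + 0.0000 = 0.7273.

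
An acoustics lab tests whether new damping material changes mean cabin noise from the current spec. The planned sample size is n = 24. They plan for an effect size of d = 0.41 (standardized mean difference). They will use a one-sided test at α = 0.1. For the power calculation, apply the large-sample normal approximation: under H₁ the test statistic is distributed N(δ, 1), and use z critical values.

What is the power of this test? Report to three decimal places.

Noncentrality parameter: δ = d·√n = 0.41 × √24 = 2.0086
One-sided α = 0.1 → critical value z_{0.1} = 1.282.
Power = P(Z > 1.282 − δ) = Φ(0.727) = 0.7664.

Power ≈ 0.766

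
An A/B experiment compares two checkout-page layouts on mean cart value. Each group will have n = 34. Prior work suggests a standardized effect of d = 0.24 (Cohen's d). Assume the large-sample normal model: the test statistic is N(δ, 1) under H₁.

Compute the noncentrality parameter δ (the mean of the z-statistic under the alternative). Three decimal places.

The noncentrality parameter scales effect size by the design's sample-size factor: δ = d·√(n/2) = 0.24 × √(34/2) = 0.9895

δ ≈ 0.990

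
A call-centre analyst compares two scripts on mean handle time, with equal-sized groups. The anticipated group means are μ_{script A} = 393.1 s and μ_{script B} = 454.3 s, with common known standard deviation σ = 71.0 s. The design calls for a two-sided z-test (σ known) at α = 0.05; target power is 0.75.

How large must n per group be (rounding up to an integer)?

Standardized effect: d = |μ_{script A} − μ_{script B}| / σ = |393.1 − 454.3| / 71.0 = 0.8620
For power 0.75 need Φ(δ − z_{0.025}) = 0.75, so δ = z_{0.025} + z_{0.25} = 1.960 + 0.674 = 2.634.
(The Φ(−δ − z_{α/2}) term is vanishingly small for δ > 0 and is dropped in the standard sample-size formula.)
δ = d·√(n/2) ⇒ n = 2(δ/d)² = 2 × (2.634 / 0.8620)² = 18.68.
Round up to the next whole unit.

n = 19 per group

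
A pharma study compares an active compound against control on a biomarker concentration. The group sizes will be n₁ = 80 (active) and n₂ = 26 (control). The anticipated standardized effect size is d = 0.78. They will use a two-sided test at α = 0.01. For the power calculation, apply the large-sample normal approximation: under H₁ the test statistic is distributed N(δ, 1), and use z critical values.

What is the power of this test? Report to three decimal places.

Noncentrality parameter: λ = d / √(1/n₁ + 1/n₂) = 0.78 / √(1/80 + 1/26) = 3.4552
Critical value for a two-sided test at α = 0.01: z_{α/2} = 2.576.
Power = Φ(λ − 2.576) + Φ(−λ − 2.576) = Φ(0.879) + Φ(-6.031) = 0.8104 + 0.0000 = 0.8104.

Power ≈ 0.810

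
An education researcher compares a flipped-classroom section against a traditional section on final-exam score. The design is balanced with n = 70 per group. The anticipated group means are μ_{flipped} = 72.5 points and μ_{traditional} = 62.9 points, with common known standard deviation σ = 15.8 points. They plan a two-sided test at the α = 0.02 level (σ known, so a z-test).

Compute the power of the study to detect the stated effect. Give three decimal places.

Power ≈ 0.898

Standardized effect: d = |μ_{flipped} − μ_{traditional}| / σ = |72.5 − 62.9| / 15.8 = 0.6076
Noncentrality parameter: δ = d·√(n/2) = 0.6076 × √(70/2) = 3.5946
Two-sided α = 0.02 → critical value z_{0.01} = 2.326.
Power = Φ(δ − 2.326) + Φ(−δ − 2.326) = Φ(1.268) + Φ(-5.921) = 0.8976 + 0.0000 = 0.8976.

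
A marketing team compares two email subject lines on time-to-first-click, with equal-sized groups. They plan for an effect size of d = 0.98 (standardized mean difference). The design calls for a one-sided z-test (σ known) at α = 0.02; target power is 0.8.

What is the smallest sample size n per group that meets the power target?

n = 18 per group

Set Φ(δ − 2.054) = 0.8; then δ − 2.054 = Φ⁻¹(0.8) = 0.842, giving δ = 2.895.
δ = d·√(n/2) ⇒ n = 2(δ/d)² = 2 × (2.895 / 0.98)² = 17.46.
Rounding up, n = 18 per group.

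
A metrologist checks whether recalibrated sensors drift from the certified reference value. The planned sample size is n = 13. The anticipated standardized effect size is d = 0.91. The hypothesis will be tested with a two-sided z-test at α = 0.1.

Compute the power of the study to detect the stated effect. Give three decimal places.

Power ≈ 0.949

Noncentrality parameter: δ = d·√n = 0.91 × √13 = 3.2811
Two-sided α = 0.1 → critical value z_{0.05} = 1.645.
Power = Φ(δ − 1.645) + Φ(−δ − 1.645) = Φ(1.636) + Φ(-4.926) = 0.9491 + 0.0000 = 0.9491.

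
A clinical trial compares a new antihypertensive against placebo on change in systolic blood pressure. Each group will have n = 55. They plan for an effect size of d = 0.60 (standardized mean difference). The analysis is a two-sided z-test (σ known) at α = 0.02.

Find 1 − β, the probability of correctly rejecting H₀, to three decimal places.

Power ≈ 0.794

Noncentrality parameter: λ = d·√(n/2) = 0.60 × √(55/2) = 3.1464
Critical value for a two-sided test at α = 0.02: z_{α/2} = 2.326.
Power = Φ(λ − 2.326) + Φ(−λ − 2.326) = Φ(0.820) + Φ(-5.473) = 0.7939 + 0.0000 = 0.7939.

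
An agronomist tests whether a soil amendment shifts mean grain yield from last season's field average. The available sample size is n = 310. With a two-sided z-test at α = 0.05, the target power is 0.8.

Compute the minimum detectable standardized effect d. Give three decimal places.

d ≈ 0.159

Need Φ(δ − 1.960) = 0.8, so δ = 1.960 + 0.842 = 2.802.
(The second rejection-region term Φ(−δ − z_{α/2}) is negligible and dropped.)
δ = d·√n ⇒ d = δ/√n = 2.802/√310 = 0.1591.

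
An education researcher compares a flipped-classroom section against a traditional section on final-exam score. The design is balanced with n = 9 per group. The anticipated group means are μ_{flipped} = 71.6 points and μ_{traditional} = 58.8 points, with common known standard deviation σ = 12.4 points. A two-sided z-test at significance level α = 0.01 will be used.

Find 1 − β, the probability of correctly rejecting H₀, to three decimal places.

Standardized effect: d = |μ_{flipped} − μ_{traditional}| / σ = |71.6 − 58.8| / 12.4 = 1.0323
Noncentrality parameter: δ = d·√(n/2) = 1.0323 × √(9/2) = 2.1898
Two-sided α = 0.01 → critical value z_{0.005} = 2.576.
Power = Φ(δ − 2.576) + Φ(−δ − 2.576) = Φ(-0.386) + Φ(-4.766) = 0.3497 + 0.0000 = 0.3497.

Power ≈ 0.350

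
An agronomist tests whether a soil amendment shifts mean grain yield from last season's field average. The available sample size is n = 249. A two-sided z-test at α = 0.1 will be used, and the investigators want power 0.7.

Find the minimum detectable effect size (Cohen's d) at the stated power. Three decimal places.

d ≈ 0.137

Required noncentrality: δ = z_{0.05} + z_{0.30} = 1.645 + 0.524 = 2.169.
(The second rejection-region term Φ(−δ − z_{α/2}) is negligible and dropped.)
δ = d·√n ⇒ d = δ/√n = 2.169/√249 = 0.1375.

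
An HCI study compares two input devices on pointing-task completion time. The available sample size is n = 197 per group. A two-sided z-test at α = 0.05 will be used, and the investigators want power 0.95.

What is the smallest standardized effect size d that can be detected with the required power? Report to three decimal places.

d ≈ 0.363

Need Φ(δ − 1.960) = 0.95, so δ = 1.960 + 1.645 = 3.605.
(Lower-tail contribution to power is negligible for δ > 0.)
δ = d·√(n/2) ⇒ d = δ/√(n/2) = 3.605/√(197/2) = 0.3632.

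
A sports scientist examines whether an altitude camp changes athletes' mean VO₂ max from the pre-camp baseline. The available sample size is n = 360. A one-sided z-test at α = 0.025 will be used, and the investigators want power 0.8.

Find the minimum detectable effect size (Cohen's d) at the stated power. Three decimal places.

Required noncentrality: δ = z_{0.025} + z_{0.20} = 1.960 + 0.842 = 2.802.
δ = d·√n ⇒ d = δ/√n = 2.802/√360 = 0.1477.

d ≈ 0.148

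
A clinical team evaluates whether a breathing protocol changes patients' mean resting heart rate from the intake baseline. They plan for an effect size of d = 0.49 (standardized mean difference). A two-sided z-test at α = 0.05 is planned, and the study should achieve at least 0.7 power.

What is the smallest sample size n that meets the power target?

n = 26

Set Φ(δ − 1.960) = 0.7; then δ − 1.960 = Φ⁻¹(0.7) = 0.524, giving δ = 2.484.
(The Φ(−δ − z_{α/2}) term is vanishingly small for δ > 0 and is dropped in the standard sample-size formula.)
δ = d·√n ⇒ n = (δ/d)² = (2.484 / 0.49)² = 25.71.
Round up to the next whole unit.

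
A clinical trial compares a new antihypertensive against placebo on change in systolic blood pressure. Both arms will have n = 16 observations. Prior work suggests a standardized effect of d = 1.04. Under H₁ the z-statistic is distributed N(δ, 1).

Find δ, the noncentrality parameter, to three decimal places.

The noncentrality parameter scales effect size by the design's sample-size factor: δ = d·√(n/2) = 1.04 × √(16/2) = 2.9416

δ ≈ 2.942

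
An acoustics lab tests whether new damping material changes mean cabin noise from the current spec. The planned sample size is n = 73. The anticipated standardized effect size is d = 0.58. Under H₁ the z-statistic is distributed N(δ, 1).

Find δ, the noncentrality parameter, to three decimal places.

δ ≈ 4.956

δ = d·√n = 0.58 × √73 = 4.9555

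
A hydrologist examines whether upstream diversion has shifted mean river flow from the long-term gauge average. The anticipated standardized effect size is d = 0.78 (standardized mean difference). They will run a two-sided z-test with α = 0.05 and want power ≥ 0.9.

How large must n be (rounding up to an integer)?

For power 0.9 need Φ(δ − z_{0.025}) = 0.9, so δ = z_{0.025} + z_{0.10} = 1.960 + 1.282 = 3.242.
(Ignoring the negligible lower-tail rejection probability gives the usual closed-form inversion.)
δ = d·√n ⇒ n = (δ/d)² = (3.242 / 0.78)² = 17.27.
Rounding up, n = 18.

n = 18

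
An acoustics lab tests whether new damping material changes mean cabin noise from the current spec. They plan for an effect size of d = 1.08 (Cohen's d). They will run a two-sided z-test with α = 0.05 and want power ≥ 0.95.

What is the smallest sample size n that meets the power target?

For power 0.95 need Φ(δ − z_{0.025}) = 0.95, so δ = z_{0.025} + z_{0.05} = 1.960 + 1.645 = 3.605.
(The Φ(−δ − z_{α/2}) term is vanishingly small for δ > 0 and is dropped in the standard sample-size formula.)
δ = d·√n ⇒ n = (δ/d)² = (3.605 / 1.08)² = 11.14.
Rounding up, n = 12.

n = 12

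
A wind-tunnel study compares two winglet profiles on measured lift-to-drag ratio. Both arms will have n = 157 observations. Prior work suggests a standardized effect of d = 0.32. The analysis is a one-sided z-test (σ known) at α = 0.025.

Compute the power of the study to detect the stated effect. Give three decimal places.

Power ≈ 0.809

Noncentrality parameter: δ = d·√(n/2) = 0.32 × √(157/2) = 2.8352
Critical value for a one-sided test at α = 0.025: z_α = 1.960.
Power = Φ(δ − 1.960) = Φ(0.875) = 0.8093.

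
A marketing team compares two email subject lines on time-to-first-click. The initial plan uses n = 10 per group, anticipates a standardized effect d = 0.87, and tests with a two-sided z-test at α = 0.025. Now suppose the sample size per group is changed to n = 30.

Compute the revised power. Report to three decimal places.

Power ≈ 0.870

With n = 30 per group: δ = d·√(n/2) = 0.87 × √(30/2) = 3.3695. Critical value z_{0.0125} = 2.241.
Revised power = Φ(δ − 2.241) + Φ(−δ − 2.241) = Φ(1.128) + Φ(-5.611) = 0.8704 + 0.0000 = 0.8704.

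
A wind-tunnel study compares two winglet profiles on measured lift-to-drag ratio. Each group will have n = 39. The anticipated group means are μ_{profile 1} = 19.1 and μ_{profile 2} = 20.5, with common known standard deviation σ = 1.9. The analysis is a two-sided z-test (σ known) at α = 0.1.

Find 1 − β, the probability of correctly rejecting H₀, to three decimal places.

Standardized effect: d = |μ_{profile 1} − μ_{profile 2}| / σ = |19.1 − 20.5| / 1.9 = 0.7368
Noncentrality parameter: δ = d·√(n/2) = 0.7368 × √(39/2) = 3.2538
Critical value for a two-sided test at α = 0.1: z_{α/2} = 1.645.
Power = Φ(δ − 1.645) + Φ(−δ − 1.645) = Φ(1.609) + Φ(-4.899) = 0.9462 + 0.0000 = 0.9462.

Power ≈ 0.946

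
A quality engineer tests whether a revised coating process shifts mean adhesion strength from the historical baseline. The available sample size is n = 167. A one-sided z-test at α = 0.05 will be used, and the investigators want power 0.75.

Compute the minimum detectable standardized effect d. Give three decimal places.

d ≈ 0.179

Required noncentrality: δ = z_{0.05} + z_{0.25} = 1.645 + 0.674 = 2.319.
δ = d·√n ⇒ d = δ/√n = 2.319/√167 = 0.1795.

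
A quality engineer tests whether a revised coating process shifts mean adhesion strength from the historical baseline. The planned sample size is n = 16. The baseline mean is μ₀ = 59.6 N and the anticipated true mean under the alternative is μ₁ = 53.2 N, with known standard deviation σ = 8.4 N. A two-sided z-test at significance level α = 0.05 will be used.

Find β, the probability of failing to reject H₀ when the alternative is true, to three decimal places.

β ≈ 0.138

Standardized effect: d = |μ₁ − μ₀| / σ = |53.2 − 59.6| / 8.4 = 0.7619
Noncentrality parameter: δ = d·√n = 0.7619 × √16 = 3.0476
Critical value for a two-sided test at α = 0.05: z_{α/2} = 1.960.
Power = Φ(δ − 1.960) + Φ(−δ − 1.960) = Φ(1.088) + Φ(-5.008) = 0.8616 + 0.0000 = 0.8616.
Type II error: β = 1 − power = 1 − 0.8616 = 0.1384.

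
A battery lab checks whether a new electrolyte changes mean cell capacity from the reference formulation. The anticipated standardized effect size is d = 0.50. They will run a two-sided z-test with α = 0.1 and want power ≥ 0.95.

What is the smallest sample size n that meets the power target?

For power 0.95 need Φ(δ − z_{0.05}) = 0.95, so δ = z_{0.05} + z_{0.05} = 1.645 + 1.645 = 3.290.
(The Φ(−δ − z_{α/2}) term is vanishingly small for δ > 0 and is dropped in the standard sample-size formula.)
δ = d·√n ⇒ n = (δ/d)² = (3.290 / 0.50)² = 43.29.
Rounding up, n = 44.

n = 44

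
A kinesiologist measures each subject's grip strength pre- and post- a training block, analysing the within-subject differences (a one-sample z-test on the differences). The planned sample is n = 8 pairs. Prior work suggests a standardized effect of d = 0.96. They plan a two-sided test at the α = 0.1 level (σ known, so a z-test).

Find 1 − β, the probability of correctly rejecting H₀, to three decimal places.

Noncentrality parameter: δ = d·√n = 0.96 × √8 = 2.7153
Critical value for a two-sided test at α = 0.1: z_{α/2} = 1.645.
Power = Φ(δ − 1.645) + Φ(−δ − 1.645) = Φ(1.070) + Φ(-4.360) = 0.8578 + 0.0000 = 0.8578.

Power ≈ 0.858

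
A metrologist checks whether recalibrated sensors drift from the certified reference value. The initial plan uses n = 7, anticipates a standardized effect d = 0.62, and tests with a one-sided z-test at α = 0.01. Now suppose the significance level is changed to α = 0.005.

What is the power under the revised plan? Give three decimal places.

Power ≈ 0.175

δ = d·√n = 0.62 × √7 = 1.6404 (unchanged). New critical value: z_{0.005} = 2.576.
Revised power = Φ(δ − 2.576) = Φ(-0.935) = 0.1748.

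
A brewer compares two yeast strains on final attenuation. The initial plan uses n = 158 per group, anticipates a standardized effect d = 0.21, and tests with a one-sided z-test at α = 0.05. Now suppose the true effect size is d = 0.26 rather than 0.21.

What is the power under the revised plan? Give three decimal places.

Power ≈ 0.747

With d = 0.26: δ = d·√(n/2) = 0.26 × √(158/2) = 2.3109. Critical value z_{0.05} = 1.645.
Revised power = P(Z > 1.645 − δ) = Φ(0.666) = 0.7473.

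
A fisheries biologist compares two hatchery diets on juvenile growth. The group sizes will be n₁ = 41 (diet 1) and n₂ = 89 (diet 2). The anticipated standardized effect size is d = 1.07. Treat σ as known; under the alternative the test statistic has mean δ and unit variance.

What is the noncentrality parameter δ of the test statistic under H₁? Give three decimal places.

δ ≈ 5.669

δ = d / √(1/n₁ + 1/n₂) = 1.07 / √(1/41 + 1/89) = 5.6689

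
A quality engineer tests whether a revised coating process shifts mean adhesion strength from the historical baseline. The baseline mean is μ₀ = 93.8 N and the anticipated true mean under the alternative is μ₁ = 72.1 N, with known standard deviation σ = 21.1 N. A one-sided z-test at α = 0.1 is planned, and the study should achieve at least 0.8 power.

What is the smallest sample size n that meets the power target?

Standardized effect: d = |μ₁ − μ₀| / σ = |72.1 − 93.8| / 21.1 = 1.0284
For power 0.8 need Φ(δ − z_{0.1}) = 0.8, so δ = z_{0.1} + z_{0.20} = 1.282 + 0.842 = 2.123.
δ = d·√n ⇒ n = (δ/d)² = (2.123 / 1.0284)² = 4.26.
Rounding up, n = 5.

n = 5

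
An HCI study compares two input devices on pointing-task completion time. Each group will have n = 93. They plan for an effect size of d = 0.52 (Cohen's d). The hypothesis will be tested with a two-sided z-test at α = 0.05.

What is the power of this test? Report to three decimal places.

Power ≈ 0.944

Noncentrality parameter: δ = d·√(n/2) = 0.52 × √(93/2) = 3.5459
Two-sided α = 0.05 → critical value z_{0.025} = 1.960.
Power = Φ(δ − 1.960) + Φ(−δ − 1.960) = Φ(1.586) + Φ(-5.506) = 0.9436 + 0.0000 = 0.9436.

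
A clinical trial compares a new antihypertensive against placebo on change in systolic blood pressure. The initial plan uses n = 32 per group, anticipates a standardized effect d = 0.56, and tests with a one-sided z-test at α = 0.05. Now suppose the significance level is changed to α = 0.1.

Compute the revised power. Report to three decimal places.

δ = d·√(n/2) = 0.56 × √(32/2) = 2.2400 (unchanged). New critical value: z_{0.1} = 1.282.
Revised power = Φ(δ − 1.282) = Φ(0.958) = 0.8311.

Power ≈ 0.831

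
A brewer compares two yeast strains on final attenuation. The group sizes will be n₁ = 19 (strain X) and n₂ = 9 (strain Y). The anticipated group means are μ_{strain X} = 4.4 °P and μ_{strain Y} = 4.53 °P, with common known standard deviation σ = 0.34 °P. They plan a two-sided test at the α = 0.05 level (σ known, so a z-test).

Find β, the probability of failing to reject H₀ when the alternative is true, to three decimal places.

β ≈ 0.843

Standardized effect: d = |μ_{strain X} − μ_{strain Y}| / σ = |4.4 − 4.53| / 0.34 = 0.3824
Noncentrality parameter: δ = d / √(1/n₁ + 1/n₂) = 0.3824 / √(1/19 + 1/9) = 0.9449
Critical value for a two-sided test at α = 0.05: z_{α/2} = 1.960.
Power = Φ(δ − 1.960) + Φ(−δ − 1.960) = Φ(-1.015) + Φ(-2.905) = 0.1550 + 0.0018 = 0.1569.
Type II error: β = 1 − power = 1 − 0.1569 = 0.8431.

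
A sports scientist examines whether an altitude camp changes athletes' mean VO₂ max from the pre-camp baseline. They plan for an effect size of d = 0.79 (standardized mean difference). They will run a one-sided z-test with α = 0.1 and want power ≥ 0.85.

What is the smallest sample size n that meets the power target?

n = 9

For power 0.85 need Φ(δ − z_{0.1}) = 0.85, so δ = z_{0.1} + z_{0.15} = 1.282 + 1.036 = 2.318.
δ = d·√n ⇒ n = (δ/d)² = (2.318 / 0.79)² = 8.61.
Rounding up, n = 9.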